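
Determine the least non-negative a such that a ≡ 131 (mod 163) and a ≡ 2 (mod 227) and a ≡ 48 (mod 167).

5359245

From a ≡ 131 (mod 163) write a = 131 + 163t. Substituting into a ≡ 2 (mod 227) gives 163t ≡ 98 (mod 227), and since 163⁻¹ ≡ 39 (mod 227), t ≡ 190. Hence a ≡ 131 + 163·190 = 31101 (mod 37001).
From a ≡ 31101 (mod 37001) write a = 31101 + 37001t. Substituting into a ≡ 48 (mod 167) gives 37001t ≡ 9 (mod 167), and since 94⁻¹ ≡ 16 (mod 167), t ≡ 144. Hence a ≡ 31101 + 37001·144 = 5359245 (mod 6179167).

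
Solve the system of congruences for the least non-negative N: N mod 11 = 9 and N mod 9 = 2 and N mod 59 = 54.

5069

From N ≡ 9 (mod 11) write N = 9 + 11t. Substituting into N ≡ 2 (mod 9) gives 11t ≡ 2 (mod 9), and since 2⁻¹ ≡ 5 (mod 9), t ≡ 1. Hence N ≡ 9 + 11·1 = 20 (mod 99).
From N ≡ 20 (mod 99) write N = 20 + 99t. Substituting into N ≡ 54 (mod 59) gives 99t ≡ 34 (mod 59), and since 40⁻¹ ≡ 31 (mod 59), t ≡ 51. Hence N ≡ 20 + 99·51 = 5069 (mod 5841).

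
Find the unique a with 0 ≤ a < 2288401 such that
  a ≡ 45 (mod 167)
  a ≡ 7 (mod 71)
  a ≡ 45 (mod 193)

The moduli are pairwise coprime; N = 167·71·193 = 2288401.
N/167 = 13703; 13703 ≡ 9 (mod 167); 9·130 ≡ 1, so inverse 130.
N/71 = 32231; 32231 ≡ 68 (mod 71); 68·47 ≡ 1, so inverse 47.
N/193 = 11857; 11857 ≡ 84 (mod 193); 84·108 ≡ 1, so inverse 108.
a ≡ 45·13703·130 + 7·32231·47 + 45·11857·108 = 148391569.
148391569 mod 2288401 = 1933905.

1933905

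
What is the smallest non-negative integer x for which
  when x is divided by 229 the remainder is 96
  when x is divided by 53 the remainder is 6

Combine the congruences pairwise.
From x ≡ 96 (mod 229) write x = 96 + 229t. Substituting into x ≡ 6 (mod 53) gives 229t ≡ 16 (mod 53), and since 17⁻¹ ≡ 25 (mod 53), t ≡ 29. Hence x ≡ 96 + 229·29 = 6737 (mod 12137).

6737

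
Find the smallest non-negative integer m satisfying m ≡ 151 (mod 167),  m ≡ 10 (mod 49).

2656

From m ≡ 151 (mod 167) write m = 151 + 167t. Substituting into m ≡ 10 (mod 49) gives 167t ≡ 6 (mod 49), and since 20⁻¹ ≡ 27 (mod 49), t ≡ 15. Hence m ≡ 151 + 167·15 = 2656 (mod 8183).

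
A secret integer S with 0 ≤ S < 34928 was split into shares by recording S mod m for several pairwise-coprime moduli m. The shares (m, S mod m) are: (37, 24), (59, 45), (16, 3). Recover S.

Combine the congruences pairwise.
From S ≡ 24 (mod 37) write S = 24 + 37t. Substituting into S ≡ 45 (mod 59) gives 37t ≡ 21 (mod 59), and since 37⁻¹ ≡ 8 (mod 59), t ≡ 50. Hence S ≡ 24 + 37·50 = 1874 (mod 2183).
From S ≡ 1874 (mod 2183) write S = 1874 + 2183t. Substituting into S ≡ 3 (mod 16) gives 2183t ≡ 1 (mod 16), and since 7⁻¹ ≡ 7 (mod 16), t ≡ 7. Hence S ≡ 1874 + 2183·7 = 17155 (mod 34928).

17155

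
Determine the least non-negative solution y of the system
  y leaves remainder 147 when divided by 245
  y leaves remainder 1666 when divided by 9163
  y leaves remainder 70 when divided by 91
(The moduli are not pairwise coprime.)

523957

Combine the congruences pairwise.
gcd(245, 9163) = 49 and 49 | (1666 − 147), so the pair is consistent; merging gives y ≡ 19992 (mod 45815), where 45815 = lcm(245, 9163).
gcd(45815, 91) = 7 and 7 | (70 − 19992), so the pair is consistent; merging gives y ≡ 523957 (mod 595595), where 595595 = lcm(45815, 91).
The solution is unique modulo lcm(245, 9163, 91) = 595595.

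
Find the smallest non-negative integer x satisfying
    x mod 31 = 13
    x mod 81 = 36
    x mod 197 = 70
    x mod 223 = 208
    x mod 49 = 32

653655132

The moduli are pairwise coprime; N = 31·81·197·223·49 = 5405226309.
N/31 = 174362139; 174362139 ≡ 4 (mod 31); 4·8 ≡ 1, so inverse 8.
N/81 = 66731189; 66731189 ≡ 68 (mod 81); 68·56 ≡ 1, so inverse 56.
N/197 = 27437697; 27437697 ≡ 128 (mod 197); 128·177 ≡ 1, so inverse 177.
N/223 = 24238683; 24238683 ≡ 144 (mod 223); 144·175 ≡ 1, so inverse 175.
N/49 = 110310741; 110310741 ≡ 30 (mod 49); 30·18 ≡ 1, so inverse 18.
x ≡ 13·174362139·8 + 36·66731189·56 + 70·27437697·177 + 208·24238683·175 + 32·110310741·18 = 1438443853326.
1438443853326 mod 5405226309 = 653655132.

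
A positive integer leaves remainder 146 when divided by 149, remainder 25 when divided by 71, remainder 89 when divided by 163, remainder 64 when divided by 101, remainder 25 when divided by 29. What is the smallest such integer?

The moduli are pairwise coprime; M = 149·71·163·101·29 = 5050700233.
M/149 = 33897317; 33897317 ≡ 115 (mod 149); 115·92 ≡ 1, so inverse 92.
M/71 = 71136623; 71136623 ≡ 19 (mod 71); 19·15 ≡ 1, so inverse 15.
M/163 = 30985891; 30985891 ≡ 80 (mod 163); 80·108 ≡ 1, so inverse 108.
M/101 = 50006933; 50006933 ≡ 15 (mod 101); 15·27 ≡ 1, so inverse 27.
M/29 = 174162077; 174162077 ≡ 25 (mod 29); 25·7 ≡ 1, so inverse 7.
N ≡ 146·33897317·92 + 25·71136623·15 + 89·30985891·108 + 64·50006933·27 + 25·174162077·7 = 896711723560.
896711723560 mod 5050700233 = 2737782319.

2737782319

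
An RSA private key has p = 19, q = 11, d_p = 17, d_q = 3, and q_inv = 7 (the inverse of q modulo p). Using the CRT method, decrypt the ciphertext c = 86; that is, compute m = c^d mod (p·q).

135

m₁ = c^(d_p) mod p: c ≡ 10 (mod 19), and 10^17 mod 19 = 2.
m₂ = c^(d_q) mod q: c ≡ 9 (mod 11), and 9^3 mod 11 = 3.
h = q_inv·(m₁ − m₂) mod p = 7·(2 − 3) mod 19 = 12.
m = m₂ + h·q = 3 + 12·11 = 135.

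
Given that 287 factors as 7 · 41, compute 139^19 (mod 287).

Mod 7: 139 ≡ 6; by Fermat, exponent reduces to 19 mod 6 = 1; 6^1 ≡ 6 (mod 7).
Mod 41: 139 ≡ 16; 16^19 ≡ 18 (mod 41).
Combine by CRT: x ≡ 6 (mod 7), x ≡ 18 (mod 41) ⇒ x ≡ 223 (mod 287).

223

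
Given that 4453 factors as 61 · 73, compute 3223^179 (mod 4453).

Mod 61: 3223 ≡ 51; by Fermat, exponent reduces to 179 mod 60 = 59; 51^59 ≡ 6 (mod 61).
Mod 73: 3223 ≡ 11; by Fermat, exponent reduces to 179 mod 72 = 35; 11^35 ≡ 53 (mod 73).
Combine by CRT: x ≡ 6 (mod 61), x ≡ 53 (mod 73) ⇒ x ≡ 3849 (mod 4453).

3849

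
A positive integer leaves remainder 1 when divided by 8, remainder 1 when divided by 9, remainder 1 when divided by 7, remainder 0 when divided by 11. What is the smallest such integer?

3025

From t ≡ 1 (mod 8) write t = 1 + 8s. Substituting into t ≡ 1 (mod 9) gives 8s ≡ 0 (mod 9), and since 8⁻¹ ≡ 8 (mod 9), s ≡ 0. Hence t ≡ 1 + 8·0 = 1 (mod 72).
From t ≡ 1 (mod 72) write t = 1 + 72s. Substituting into t ≡ 1 (mod 7) gives 72s ≡ 0 (mod 7), and since 2⁻¹ ≡ 4 (mod 7), s ≡ 0. Hence t ≡ 1 + 72·0 = 1 (mod 504).
From t ≡ 1 (mod 504) write t = 1 + 504s. Substituting into t ≡ 0 (mod 11) gives 504s ≡ 10 (mod 11), and since 9⁻¹ ≡ 5 (mod 11), s ≡ 6. Hence t ≡ 1 + 504·6 = 3025 (mod 5544).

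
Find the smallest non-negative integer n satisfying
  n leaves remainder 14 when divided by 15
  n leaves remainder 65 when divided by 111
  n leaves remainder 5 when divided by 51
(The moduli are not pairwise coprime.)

9389

Combine the congruences pairwise.
gcd(15, 111) = 3 and 3 | (65 − 14), so the pair is consistent; merging gives n ≡ 509 (mod 555), where 555 = lcm(15, 111).
gcd(555, 51) = 3 and 3 | (5 − 509), so the pair is consistent; merging gives n ≡ 9389 (mod 9435), where 9435 = lcm(555, 51).
The solution is unique modulo lcm(15, 111, 51) = 9435.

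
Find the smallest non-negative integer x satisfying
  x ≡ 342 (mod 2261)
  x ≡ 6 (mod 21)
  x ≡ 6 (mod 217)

gcd(2261, 21) = 7 and 7 | (6 − 342), so the pair is consistent; merging gives x ≡ 342 (mod 6783), where 6783 = lcm(2261, 21).
gcd(6783, 217) = 7 and 7 | (6 − 342), so the pair is consistent; merging gives x ≡ 169917 (mod 210273), where 210273 = lcm(6783, 217).
The solution is unique modulo lcm(2261, 21, 217) = 210273.

169917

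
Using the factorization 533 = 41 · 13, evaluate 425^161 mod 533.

302

Mod 41: 425 ≡ 15; by Fermat, exponent reduces to 161 mod 40 = 1; 15^1 ≡ 15 (mod 41).
Mod 13: 425 ≡ 9; by Fermat, exponent reduces to 161 mod 12 = 5; 9^5 ≡ 3 (mod 13).
Combine by CRT: x ≡ 15 (mod 41), x ≡ 3 (mod 13) ⇒ x ≡ 302 (mod 533).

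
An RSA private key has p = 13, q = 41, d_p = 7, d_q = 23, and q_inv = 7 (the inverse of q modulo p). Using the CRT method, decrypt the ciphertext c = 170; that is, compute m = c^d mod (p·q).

m₁ = c^(d_p) mod p: c ≡ 1 (mod 13), and 1^7 mod 13 = 1.
m₂ = c^(d_q) mod q: c ≡ 6 (mod 41), and 6^23 mod 41 = 30.
h = q_inv·(m₁ − m₂) mod p = 7·(1 − 30) mod 13 = 5.
m = m₂ + h·q = 30 + 5·41 = 235.

235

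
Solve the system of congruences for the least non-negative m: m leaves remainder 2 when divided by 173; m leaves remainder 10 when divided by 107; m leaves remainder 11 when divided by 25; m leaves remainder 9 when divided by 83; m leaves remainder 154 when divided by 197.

4514527211

From m ≡ 2 (mod 173) write m = 2 + 173t. Substituting into m ≡ 10 (mod 107) gives 173t ≡ 8 (mod 107), and since 66⁻¹ ≡ 60 (mod 107), t ≡ 52. Hence m ≡ 2 + 173·52 = 8998 (mod 18511).
From m ≡ 8998 (mod 18511) write m = 8998 + 18511t. Substituting into m ≡ 11 (mod 25) gives 18511t ≡ 13 (mod 25), and since 11⁻¹ ≡ 16 (mod 25), t ≡ 8. Hence m ≡ 8998 + 18511·8 = 157086 (mod 462775).
From m ≡ 157086 (mod 462775) write m = 157086 + 462775t. Substituting into m ≡ 9 (mod 83) gives 462775t ≡ 42 (mod 83), and since 50⁻¹ ≡ 5 (mod 83), t ≡ 44. Hence m ≡ 157086 + 462775·44 = 20519186 (mod 38410325).
From m ≡ 20519186 (mod 38410325) write m = 20519186 + 38410325t. Substituting into m ≡ 154 (mod 197) gives 38410325t ≡ 94 (mod 197), and since 53⁻¹ ≡ 171 (mod 197), t ≡ 117. Hence m ≡ 20519186 + 38410325·117 = 4514527211 (mod 7566834025).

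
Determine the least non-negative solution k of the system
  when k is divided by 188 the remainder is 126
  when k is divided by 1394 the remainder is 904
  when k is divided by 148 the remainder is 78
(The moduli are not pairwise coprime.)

2271730

gcd(188, 1394) = 2 and 2 | (904 − 126), so the pair is consistent; merging gives k ≡ 44118 (mod 131036), where 131036 = lcm(188, 1394).
gcd(131036, 148) = 4 and 4 | (78 − 44118), so the pair is consistent; merging gives k ≡ 2271730 (mod 4848332), where 4848332 = lcm(131036, 148).
The solution is unique modulo lcm(188, 1394, 148) = 4848332.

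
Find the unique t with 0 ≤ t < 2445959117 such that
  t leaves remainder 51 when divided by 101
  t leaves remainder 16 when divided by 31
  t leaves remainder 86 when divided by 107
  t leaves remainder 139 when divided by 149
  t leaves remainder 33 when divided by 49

328296309

The moduli are pairwise coprime; N = 101·31·107·149·49 = 2445959117.
N/101 = 24217417; 24217417 ≡ 41 (mod 101); 41·69 ≡ 1, so inverse 69.
N/31 = 78901907; 78901907 ≡ 25 (mod 31); 25·5 ≡ 1, so inverse 5.
N/107 = 22859431; 22859431 ≡ 58 (mod 107); 58·24 ≡ 1, so inverse 24.
N/149 = 16415833; 16415833 ≡ 56 (mod 149); 56·8 ≡ 1, so inverse 8.
N/49 = 49917533; 49917533 ≡ 8 (mod 49); 8·43 ≡ 1, so inverse 43.
t ≡ 51·24217417·69 + 16·78901907·5 + 86·22859431·24 + 139·16415833·8 + 33·49917533·43 = 227802494190.
227802494190 mod 2445959117 = 328296309.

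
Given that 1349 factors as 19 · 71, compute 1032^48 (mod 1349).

1280

Mod 19: 1032 ≡ 6; by Fermat, exponent reduces to 48 mod 18 = 12; 6^12 ≡ 7 (mod 19).
Mod 71: 1032 ≡ 38; 38^48 ≡ 2 (mod 71).
Combine by CRT: x ≡ 7 (mod 19), x ≡ 2 (mod 71) ⇒ x ≡ 1280 (mod 1349).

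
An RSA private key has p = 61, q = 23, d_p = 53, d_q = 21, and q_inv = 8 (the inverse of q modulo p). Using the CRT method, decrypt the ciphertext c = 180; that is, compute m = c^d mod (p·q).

339

m₁ = c^(d_p) mod p: c ≡ 58 (mod 61), and 58^53 mod 61 = 34.
m₂ = c^(d_q) mod q: c ≡ 19 (mod 23), and 19^21 mod 23 = 17.
h = q_inv·(m₁ − m₂) mod p = 8·(34 − 17) mod 61 = 14.
m = m₂ + h·q = 17 + 14·23 = 339.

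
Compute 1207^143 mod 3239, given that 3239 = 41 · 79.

Mod 41: 1207 ≡ 18; by Fermat, exponent reduces to 143 mod 40 = 23; 18^23 ≡ 10 (mod 41).
Mod 79: 1207 ≡ 22; by Fermat, exponent reduces to 143 mod 78 = 65; 22^65 ≡ 1 (mod 79).
Combine by CRT: x ≡ 10 (mod 41), x ≡ 1 (mod 79) ⇒ x ≡ 3003 (mod 3239).

3003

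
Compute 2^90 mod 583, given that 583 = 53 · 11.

Mod 53: 2 ≡ 2; by Fermat, exponent reduces to 90 mod 52 = 38; 2^38 ≡ 38 (mod 53).
Mod 11: 2 ≡ 2; since 10 | 90, by Fermat 2^90 ≡ 1 (mod 11).
Combine by CRT: x ≡ 38 (mod 53), x ≡ 1 (mod 11) ⇒ x ≡ 144 (mod 583).

144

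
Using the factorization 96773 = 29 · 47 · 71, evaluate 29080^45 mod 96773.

Mod 29: 29080 ≡ 22; by Fermat, exponent reduces to 45 mod 28 = 17; 22^17 ≡ 5 (mod 29).
Mod 47: 29080 ≡ 34; 34^45 ≡ 18 (mod 47).
Mod 71: 29080 ≡ 41; 41^45 ≡ 51 (mod 71).
Combine by CRT: x ≡ 5 (mod 29), x ≡ 18 (mod 47), x ≡ 51 (mod 71) ⇒ x ≡ 92138 (mod 96773).

92138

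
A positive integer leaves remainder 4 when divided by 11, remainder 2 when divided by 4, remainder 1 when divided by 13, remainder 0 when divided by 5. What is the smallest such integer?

From n ≡ 4 (mod 11) write n = 4 + 11t. Substituting into n ≡ 2 (mod 4) gives 11t ≡ 2 (mod 4), and since 3⁻¹ ≡ 3 (mod 4), t ≡ 2. Hence n ≡ 4 + 11·2 = 26 (mod 44).
From n ≡ 26 (mod 44) write n = 26 + 44t. Substituting into n ≡ 1 (mod 13) gives 44t ≡ 1 (mod 13), and since 5⁻¹ ≡ 8 (mod 13), t ≡ 8. Hence n ≡ 26 + 44·8 = 378 (mod 572).
From n ≡ 378 (mod 572) write n = 378 + 572t. Substituting into n ≡ 0 (mod 5) gives 572t ≡ 2 (mod 5), and since 2⁻¹ ≡ 3 (mod 5), t ≡ 1. Hence n ≡ 378 + 572·1 = 950 (mod 2860).

950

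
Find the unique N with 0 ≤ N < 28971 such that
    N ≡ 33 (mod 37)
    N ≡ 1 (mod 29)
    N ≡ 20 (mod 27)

From N ≡ 33 (mod 37) write N = 33 + 37t. Substituting into N ≡ 1 (mod 29) gives 37t ≡ 26 (mod 29), and since 8⁻¹ ≡ 11 (mod 29), t ≡ 25. Hence N ≡ 33 + 37·25 = 958 (mod 1073).
From N ≡ 958 (mod 1073) write N = 958 + 1073t. Substituting into N ≡ 20 (mod 27) gives 1073t ≡ 7 (mod 27), and since 20⁻¹ ≡ 23 (mod 27), t ≡ 26. Hence N ≡ 958 + 1073·26 = 28856 (mod 28971).

28856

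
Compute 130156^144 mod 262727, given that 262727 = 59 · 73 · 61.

90594

Mod 59: 130156 ≡ 2; by Fermat, exponent reduces to 144 mod 58 = 28; 2^28 ≡ 29 (mod 59).
Mod 73: 130156 ≡ 70; since 72 | 144, by Fermat 70^144 ≡ 1 (mod 73).
Mod 61: 130156 ≡ 43; by Fermat, exponent reduces to 144 mod 60 = 24; 43^24 ≡ 9 (mod 61).
Combine by CRT: x ≡ 29 (mod 59), x ≡ 1 (mod 73), x ≡ 9 (mod 61) ⇒ x ≡ 90594 (mod 262727).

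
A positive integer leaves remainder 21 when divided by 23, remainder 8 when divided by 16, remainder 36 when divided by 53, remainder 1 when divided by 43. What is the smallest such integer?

233448

The moduli are pairwise coprime; M = 23·16·53·43 = 838672.
M/23 = 36464; 36464 ≡ 9 (mod 23); 9·18 ≡ 1, so inverse 18.
M/16 = 52417; 52417 ≡ 1 (mod 16), inverse 1.
M/53 = 15824; 15824 ≡ 30 (mod 53); 30·23 ≡ 1, so inverse 23.
M/43 = 19504; 19504 ≡ 25 (mod 43); 25·31 ≡ 1, so inverse 31.
n ≡ 21·36464·18 + 8·52417·1 + 36·15824·23 + 1·19504·31 = 27909624.
27909624 mod 838672 = 233448.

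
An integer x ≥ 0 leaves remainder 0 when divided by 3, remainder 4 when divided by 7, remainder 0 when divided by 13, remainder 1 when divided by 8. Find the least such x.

The moduli are pairwise coprime; N = 3·7·13·8 = 2184.
N/3 = 728; 728 ≡ 2 (mod 3); 2·2 ≡ 1, so inverse 2.
N/7 = 312; 312 ≡ 4 (mod 7); 4·2 ≡ 1, so inverse 2.
N/13 = 168; 168 ≡ 12 (mod 13); 12·12 ≡ 1, so inverse 12.
N/8 = 273; 273 ≡ 1 (mod 8), inverse 1.
x ≡ 0·728·2 + 4·312·2 + 0·168·12 + 1·273·1 = 2769.
2769 mod 2184 = 585.

585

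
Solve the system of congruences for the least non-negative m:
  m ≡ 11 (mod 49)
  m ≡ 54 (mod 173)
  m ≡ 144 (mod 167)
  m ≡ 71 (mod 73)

The moduli are pairwise coprime; N = 49·173·167·73 = 103343107.
N/49 = 2109043; 2109043 ≡ 34 (mod 49); 34·13 ≡ 1, so inverse 13.
N/173 = 597359; 597359 ≡ 163 (mod 173); 163·121 ≡ 1, so inverse 121.
N/167 = 618821; 618821 ≡ 86 (mod 167); 86·134 ≡ 1, so inverse 134.
N/73 = 1415659; 1415659 ≡ 43 (mod 73); 43·17 ≡ 1, so inverse 17.
m ≡ 11·2109043·13 + 54·597359·121 + 144·618821·134 + 71·1415659·17 = 17854207284.
17854207284 mod 103343107 = 79192880.

79192880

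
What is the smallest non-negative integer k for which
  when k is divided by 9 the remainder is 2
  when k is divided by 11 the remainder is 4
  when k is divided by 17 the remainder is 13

From k ≡ 2 (mod 9) write k = 2 + 9t. Substituting into k ≡ 4 (mod 11) gives 9t ≡ 2 (mod 11), and since 9⁻¹ ≡ 5 (mod 11), t ≡ 10. Hence k ≡ 2 + 9·10 = 92 (mod 99).
From k ≡ 92 (mod 99) write k = 92 + 99t. Substituting into k ≡ 13 (mod 17) gives 99t ≡ 6 (mod 17), and since 14⁻¹ ≡ 11 (mod 17), t ≡ 15. Hence k ≡ 92 + 99·15 = 1577 (mod 1683).

1577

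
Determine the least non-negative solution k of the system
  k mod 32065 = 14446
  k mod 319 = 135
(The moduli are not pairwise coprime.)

gcd(32065, 319) = 11 and 11 | (135 − 14446), so the pair is consistent; merging gives k ≡ 270966 (mod 929885), where 929885 = lcm(32065, 319).
The solution is unique modulo lcm(32065, 319) = 929885.

270966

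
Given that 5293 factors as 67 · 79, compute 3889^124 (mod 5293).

Mod 67: 3889 ≡ 3; by Fermat, exponent reduces to 124 mod 66 = 58; 3^58 ≡ 40 (mod 67).
Mod 79: 3889 ≡ 18; by Fermat, exponent reduces to 124 mod 78 = 46; 18^46 ≡ 52 (mod 79).
Combine by CRT: x ≡ 40 (mod 67), x ≡ 52 (mod 79) ⇒ x ≡ 5266 (mod 5293).

5266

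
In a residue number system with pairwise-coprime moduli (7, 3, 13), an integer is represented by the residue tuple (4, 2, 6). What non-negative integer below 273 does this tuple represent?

From x ≡ 4 (mod 7) write x = 4 + 7t. Substituting into x ≡ 2 (mod 3) gives 7t ≡ 1 (mod 3), and since 1⁻¹ ≡ 1 (mod 3), t ≡ 1. Hence x ≡ 4 + 7·1 = 11 (mod 21).
From x ≡ 11 (mod 21) write x = 11 + 21t. Substituting into x ≡ 6 (mod 13) gives 21t ≡ 8 (mod 13), and since 8⁻¹ ≡ 5 (mod 13), t ≡ 1. Hence x ≡ 11 + 21·1 = 32 (mod 273).

32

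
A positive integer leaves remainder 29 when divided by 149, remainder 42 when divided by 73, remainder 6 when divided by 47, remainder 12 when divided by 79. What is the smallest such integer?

38131811

Combine the congruences pairwise.
From x ≡ 29 (mod 149) write x = 29 + 149t. Substituting into x ≡ 42 (mod 73) gives 149t ≡ 13 (mod 73), and since 3⁻¹ ≡ 49 (mod 73), t ≡ 53. Hence x ≡ 29 + 149·53 = 7926 (mod 10877).
From x ≡ 7926 (mod 10877) write x = 7926 + 10877t. Substituting into x ≡ 6 (mod 47) gives 10877t ≡ 23 (mod 47), and since 20⁻¹ ≡ 40 (mod 47), t ≡ 27. Hence x ≡ 7926 + 10877·27 = 301605 (mod 511219).
From x ≡ 301605 (mod 511219) write x = 301605 + 511219t. Substituting into x ≡ 12 (mod 79) gives 511219t ≡ 29 (mod 79), and since 10⁻¹ ≡ 8 (mod 79), t ≡ 74. Hence x ≡ 301605 + 511219·74 = 38131811 (mod 40386301).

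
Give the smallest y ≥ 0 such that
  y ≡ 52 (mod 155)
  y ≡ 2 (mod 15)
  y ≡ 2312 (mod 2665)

242162

Combine the congruences pairwise.
gcd(155, 15) = 5 and 5 | (2 − 52), so the pair is consistent; merging gives y ≡ 362 (mod 465), where 465 = lcm(155, 15).
gcd(465, 2665) = 5 and 5 | (2312 − 362), so the pair is consistent; merging gives y ≡ 242162 (mod 247845), where 247845 = lcm(465, 2665).
The solution is unique modulo lcm(155, 15, 2665) = 247845.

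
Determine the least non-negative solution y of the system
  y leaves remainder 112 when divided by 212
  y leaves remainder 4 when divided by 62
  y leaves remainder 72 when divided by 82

79612

gcd(212, 62) = 2 and 2 | (4 − 112), so the pair is consistent; merging gives y ≡ 748 (mod 6572), where 6572 = lcm(212, 62).
gcd(6572, 82) = 2 and 2 | (72 − 748), so the pair is consistent; merging gives y ≡ 79612 (mod 269452), where 269452 = lcm(6572, 82).
The solution is unique modulo lcm(212, 62, 82) = 269452.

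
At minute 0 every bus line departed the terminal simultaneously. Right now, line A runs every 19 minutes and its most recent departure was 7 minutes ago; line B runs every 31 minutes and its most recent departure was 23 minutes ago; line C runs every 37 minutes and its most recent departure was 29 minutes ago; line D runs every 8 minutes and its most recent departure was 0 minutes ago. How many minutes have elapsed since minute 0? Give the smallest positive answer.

Combine the congruences pairwise.
From t ≡ 7 (mod 19) write t = 7 + 19s. Substituting into t ≡ 23 (mod 31) gives 19s ≡ 16 (mod 31), and since 19⁻¹ ≡ 18 (mod 31), s ≡ 9. Hence t ≡ 7 + 19·9 = 178 (mod 589).
From t ≡ 178 (mod 589) write t = 178 + 589s. Substituting into t ≡ 29 (mod 37) gives 589s ≡ 36 (mod 37), and since 34⁻¹ ≡ 12 (mod 37), s ≡ 25. Hence t ≡ 178 + 589·25 = 14903 (mod 21793).
From t ≡ 14903 (mod 21793) write t = 14903 + 21793s. Substituting into t ≡ 0 (mod 8) gives 21793s ≡ 1 (mod 8), and since 1⁻¹ ≡ 1 (mod 8), s ≡ 1. Hence t ≡ 14903 + 21793·1 = 36696 (mod 174344).

36696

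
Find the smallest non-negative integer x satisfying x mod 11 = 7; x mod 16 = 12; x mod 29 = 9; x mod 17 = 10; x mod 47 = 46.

Combine the congruences pairwise.
From x ≡ 7 (mod 11) write x = 7 + 11t. Substituting into x ≡ 12 (mod 16) gives 11t ≡ 5 (mod 16), and since 11⁻¹ ≡ 3 (mod 16), t ≡ 15. Hence x ≡ 7 + 11·15 = 172 (mod 176).
From x ≡ 172 (mod 176) write x = 172 + 176t. Substituting into x ≡ 9 (mod 29) gives 176t ≡ 11 (mod 29), and since 2⁻¹ ≡ 15 (mod 29), t ≡ 20. Hence x ≡ 172 + 176·20 = 3692 (mod 5104).
From x ≡ 3692 (mod 5104) write x = 3692 + 5104t. Substituting into x ≡ 10 (mod 17) gives 5104t ≡ 7 (mod 17), and since 4⁻¹ ≡ 13 (mod 17), t ≡ 6. Hence x ≡ 3692 + 5104·6 = 34316 (mod 86768).
From x ≡ 34316 (mod 86768) write x = 34316 + 86768t. Substituting into x ≡ 46 (mod 47) gives 86768t ≡ 40 (mod 47), and since 6⁻¹ ≡ 8 (mod 47), t ≡ 38. Hence x ≡ 34316 + 86768·38 = 3331500 (mod 4078096).

3331500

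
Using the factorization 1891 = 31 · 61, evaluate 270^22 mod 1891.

1529

Mod 31: 270 ≡ 22; 22^22 ≡ 10 (mod 31).
Mod 61: 270 ≡ 26; 26^22 ≡ 4 (mod 61).
Combine by CRT: x ≡ 10 (mod 31), x ≡ 4 (mod 61) ⇒ x ≡ 1529 (mod 1891).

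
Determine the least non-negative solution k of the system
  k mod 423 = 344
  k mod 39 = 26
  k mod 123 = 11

Combine the congruences pairwise.
gcd(423, 39) = 3 and 3 | (26 − 344), so the pair is consistent; merging gives k ≡ 767 (mod 5499), where 5499 = lcm(423, 39).
gcd(5499, 123) = 3 and 3 | (11 − 767), so the pair is consistent; merging gives k ≡ 116246 (mod 225459), where 225459 = lcm(5499, 123).
The solution is unique modulo lcm(423, 39, 123) = 225459.

116246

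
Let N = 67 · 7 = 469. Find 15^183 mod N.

330

Mod 67: 15 ≡ 15; by Fermat, exponent reduces to 183 mod 66 = 51; 15^51 ≡ 62 (mod 67).
Mod 7: 15 ≡ 1; by Fermat, exponent reduces to 183 mod 6 = 3; 1^3 ≡ 1 (mod 7).
Combine by CRT: x ≡ 62 (mod 67), x ≡ 1 (mod 7) ⇒ x ≡ 330 (mod 469).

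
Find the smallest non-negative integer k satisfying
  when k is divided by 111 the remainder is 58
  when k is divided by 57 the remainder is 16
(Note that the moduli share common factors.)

1612

Combine the congruences pairwise.
gcd(111, 57) = 3 and 3 | (16 − 58), so the pair is consistent; merging gives k ≡ 1612 (mod 2109), where 2109 = lcm(111, 57).
The solution is unique modulo lcm(111, 57) = 2109.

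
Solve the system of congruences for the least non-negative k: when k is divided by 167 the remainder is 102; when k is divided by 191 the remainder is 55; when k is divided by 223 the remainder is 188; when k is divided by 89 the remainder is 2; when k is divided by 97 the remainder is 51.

The moduli are pairwise coprime; N = 167·191·223·89·97 = 61406796623.
N/167 = 367705369; 367705369 ≡ 93 (mod 167); 93·88 ≡ 1, so inverse 88.
N/191 = 321501553; 321501553 ≡ 39 (mod 191); 39·49 ≡ 1, so inverse 49.
N/223 = 275366801; 275366801 ≡ 157 (mod 223); 157·125 ≡ 1, so inverse 125.
N/89 = 689964007; 689964007 ≡ 51 (mod 89); 51·7 ≡ 1, so inverse 7.
N/97 = 633059759; 633059759 ≡ 26 (mod 97); 26·56 ≡ 1, so inverse 56.
k ≡ 102·367705369·88 + 55·321501553·49 + 188·275366801·125 + 2·689964007·7 + 51·633059759·56 = 12455768068781.
12455768068781 mod 61406796623 = 51595150935.

51595150935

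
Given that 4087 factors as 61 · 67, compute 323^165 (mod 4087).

Mod 61: 323 ≡ 18; by Fermat, exponent reduces to 165 mod 60 = 45; 18^45 ≡ 50 (mod 61).
Mod 67: 323 ≡ 55; by Fermat, exponent reduces to 165 mod 66 = 33; 55^33 ≡ 1 (mod 67).
Combine by CRT: x ≡ 50 (mod 61), x ≡ 1 (mod 67) ⇒ x ≡ 3954 (mod 4087).

3954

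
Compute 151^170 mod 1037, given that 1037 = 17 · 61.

Mod 17: 151 ≡ 15; by Fermat, exponent reduces to 170 mod 16 = 10; 15^10 ≡ 4 (mod 17).
Mod 61: 151 ≡ 29; by Fermat, exponent reduces to 170 mod 60 = 50; 29^50 ≡ 48 (mod 61).
Combine by CRT: x ≡ 4 (mod 17), x ≡ 48 (mod 61) ⇒ x ≡ 1024 (mod 1037).

1024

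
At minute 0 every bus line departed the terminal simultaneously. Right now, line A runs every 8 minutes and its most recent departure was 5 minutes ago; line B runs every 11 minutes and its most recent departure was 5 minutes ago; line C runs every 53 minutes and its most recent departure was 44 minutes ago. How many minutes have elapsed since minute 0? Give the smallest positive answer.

3701

The moduli are pairwise coprime; N = 8·11·53 = 4664.
N/8 = 583; 583 ≡ 7 (mod 8); 7·7 ≡ 1, so inverse 7.
N/11 = 424; 424 ≡ 6 (mod 11); 6·2 ≡ 1, so inverse 2.
N/53 = 88; 88 ≡ 35 (mod 53); 35·50 ≡ 1, so inverse 50.
t ≡ 5·583·7 + 5·424·2 + 44·88·50 = 218245.
218245 mod 4664 = 3701.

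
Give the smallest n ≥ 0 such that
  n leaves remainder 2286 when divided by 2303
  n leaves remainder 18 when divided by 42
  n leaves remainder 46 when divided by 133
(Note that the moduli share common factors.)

112830

Combine the congruences pairwise.
gcd(2303, 42) = 7 and 7 | (18 − 2286), so the pair is consistent; merging gives n ≡ 2286 (mod 13818), where 13818 = lcm(2303, 42).
gcd(13818, 133) = 7 and 7 | (46 − 2286), so the pair is consistent; merging gives n ≡ 112830 (mod 262542), where 262542 = lcm(13818, 133).
The solution is unique modulo lcm(2303, 42, 133) = 262542.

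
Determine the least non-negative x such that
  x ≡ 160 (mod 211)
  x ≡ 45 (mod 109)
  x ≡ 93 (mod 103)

The moduli are pairwise coprime; N = 211·109·103 = 2368897.
N/211 = 11227; 11227 ≡ 44 (mod 211); 44·24 ≡ 1, so inverse 24.
N/109 = 21733; 21733 ≡ 42 (mod 109); 42·13 ≡ 1, so inverse 13.
N/103 = 22999; 22999 ≡ 30 (mod 103); 30·79 ≡ 1, so inverse 79.
x ≡ 160·11227·24 + 45·21733·13 + 93·22999·79 = 224799138.
224799138 mod 2368897 = 2122820.

2122820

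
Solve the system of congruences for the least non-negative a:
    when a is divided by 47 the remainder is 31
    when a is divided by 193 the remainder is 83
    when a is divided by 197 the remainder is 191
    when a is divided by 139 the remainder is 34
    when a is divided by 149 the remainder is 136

16866680787

The moduli are pairwise coprime; N = 47·193·197·139·149 = 37010287757.
N/47 = 787452931; 787452931 ≡ 32 (mod 47); 32·25 ≡ 1, so inverse 25.
N/193 = 191763149; 191763149 ≡ 86 (mod 193); 86·101 ≡ 1, so inverse 101.
N/197 = 187869481; 187869481 ≡ 37 (mod 197); 37·16 ≡ 1, so inverse 16.
N/139 = 266261063; 266261063 ≡ 30 (mod 139); 30·51 ≡ 1, so inverse 51.
N/149 = 248391193; 248391193 ≡ 147 (mod 149); 147·74 ≡ 1, so inverse 74.
a ≡ 31·787452931·25 + 83·191763149·101 + 191·187869481·16 + 34·266261063·51 + 136·248391193·74 = 5753461283122.
5753461283122 mod 37010287757 = 16866680787.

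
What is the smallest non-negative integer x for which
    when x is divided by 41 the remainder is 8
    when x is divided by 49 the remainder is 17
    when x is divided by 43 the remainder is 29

2222

Combine the congruences pairwise.
From x ≡ 8 (mod 41) write x = 8 + 41t. Substituting into x ≡ 17 (mod 49) gives 41t ≡ 9 (mod 49), and since 41⁻¹ ≡ 6 (mod 49), t ≡ 5. Hence x ≡ 8 + 41·5 = 213 (mod 2009).
From x ≡ 213 (mod 2009) write x = 213 + 2009t. Substituting into x ≡ 29 (mod 43) gives 2009t ≡ 31 (mod 43), and since 31⁻¹ ≡ 25 (mod 43), t ≡ 1. Hence x ≡ 213 + 2009·1 = 2222 (mod 86387).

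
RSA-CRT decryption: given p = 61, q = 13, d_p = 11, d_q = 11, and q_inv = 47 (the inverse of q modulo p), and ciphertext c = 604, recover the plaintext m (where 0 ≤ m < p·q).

m₁ = c^(d_p) mod p: c ≡ 55 (mod 61), and 55^11 mod 61 = 17.
m₂ = c^(d_q) mod q: c ≡ 6 (mod 13), and 6^11 mod 13 = 11.
h = q_inv·(m₁ − m₂) mod p = 47·(17 − 11) mod 61 = 38.
m = m₂ + h·q = 11 + 38·13 = 505.

505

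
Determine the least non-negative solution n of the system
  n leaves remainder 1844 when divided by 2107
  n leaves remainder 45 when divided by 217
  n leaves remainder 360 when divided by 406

461170

gcd(2107, 217) = 7 and 7 | (45 − 1844), so the pair is consistent; merging gives n ≡ 3951 (mod 65317), where 65317 = lcm(2107, 217).
gcd(65317, 406) = 7 and 7 | (360 − 3951), so the pair is consistent; merging gives n ≡ 461170 (mod 3788386), where 3788386 = lcm(65317, 406).
The solution is unique modulo lcm(2107, 217, 406) = 3788386.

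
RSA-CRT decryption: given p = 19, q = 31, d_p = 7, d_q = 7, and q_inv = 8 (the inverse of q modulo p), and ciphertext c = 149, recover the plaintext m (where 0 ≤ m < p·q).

m₁ = c^(d_p) mod p: c ≡ 16 (mod 19), and 16^7 mod 19 = 17.
m₂ = c^(d_q) mod q: c ≡ 25 (mod 31), and 25^7 mod 31 = 25.
h = q_inv·(m₁ − m₂) mod p = 8·(17 − 25) mod 19 = 12.
m = m₂ + h·q = 25 + 12·31 = 397.

397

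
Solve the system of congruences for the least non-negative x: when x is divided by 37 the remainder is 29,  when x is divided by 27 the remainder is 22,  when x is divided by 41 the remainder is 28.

The moduli are pairwise coprime; N = 37·27·41 = 40959.
N/37 = 1107; 1107 ≡ 34 (mod 37); 34·12 ≡ 1, so inverse 12.
N/27 = 1517; 1517 ≡ 5 (mod 27); 5·11 ≡ 1, so inverse 11.
N/41 = 999; 999 ≡ 15 (mod 41); 15·11 ≡ 1, so inverse 11.
x ≡ 29·1107·12 + 22·1517·11 + 28·999·11 = 1060042.
1060042 mod 40959 = 36067.

36067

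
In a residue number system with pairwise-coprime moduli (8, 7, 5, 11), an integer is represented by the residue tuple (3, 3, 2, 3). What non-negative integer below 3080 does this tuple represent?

The moduli are pairwise coprime; N = 8·7·5·11 = 3080.
N/8 = 385; 385 ≡ 1 (mod 8), inverse 1.
N/7 = 440; 440 ≡ 6 (mod 7); 6·6 ≡ 1, so inverse 6.
N/5 = 616; 616 ≡ 1 (mod 5), inverse 1.
N/11 = 280; 280 ≡ 5 (mod 11); 5·9 ≡ 1, so inverse 9.
x ≡ 3·385·1 + 3·440·6 + 2·616·1 + 3·280·9 = 17867.
17867 mod 3080 = 2467.

2467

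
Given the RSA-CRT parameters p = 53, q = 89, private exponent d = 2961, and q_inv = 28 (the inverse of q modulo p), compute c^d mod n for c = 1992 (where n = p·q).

4484

d_p = d mod (p−1) = 2961 mod 52 = 49; d_q = d mod (q−1) = 57.
m₁ = c^(d_p) mod p: c ≡ 31 (mod 53), and 31^49 mod 53 = 32.
m₂ = c^(d_q) mod q: c ≡ 34 (mod 89), and 34^57 mod 89 = 34.
h = q_inv·(m₁ − m₂) mod p = 28·(32 − 34) mod 53 = 50.
m = m₂ + h·q = 34 + 50·89 = 4484.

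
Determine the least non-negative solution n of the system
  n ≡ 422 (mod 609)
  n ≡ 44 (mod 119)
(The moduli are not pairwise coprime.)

4685

gcd(609, 119) = 7 and 7 | (44 − 422), so the pair is consistent; merging gives n ≡ 4685 (mod 10353), where 10353 = lcm(609, 119).
The solution is unique modulo lcm(609, 119) = 10353.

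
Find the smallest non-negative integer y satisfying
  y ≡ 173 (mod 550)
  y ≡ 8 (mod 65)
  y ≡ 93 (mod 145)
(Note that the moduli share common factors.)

gcd(550, 65) = 5 and 5 | (8 − 173), so the pair is consistent; merging gives y ≡ 723 (mod 7150), where 7150 = lcm(550, 65).
gcd(7150, 145) = 5 and 5 | (93 − 723), so the pair is consistent; merging gives y ≡ 107973 (mod 207350), where 207350 = lcm(7150, 145).
The solution is unique modulo lcm(550, 65, 145) = 207350.

107973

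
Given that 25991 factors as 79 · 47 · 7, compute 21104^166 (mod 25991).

18754

Mod 79: 21104 ≡ 11; by Fermat, exponent reduces to 166 mod 78 = 10; 11^10 ≡ 31 (mod 79).
Mod 47: 21104 ≡ 1; by Fermat, exponent reduces to 166 mod 46 = 28; 1^28 ≡ 1 (mod 47).
Mod 7: 21104 ≡ 6; by Fermat, exponent reduces to 166 mod 6 = 4; 6^4 ≡ 1 (mod 7).
Combine by CRT: x ≡ 31 (mod 79), x ≡ 1 (mod 47), x ≡ 1 (mod 7) ⇒ x ≡ 18754 (mod 25991).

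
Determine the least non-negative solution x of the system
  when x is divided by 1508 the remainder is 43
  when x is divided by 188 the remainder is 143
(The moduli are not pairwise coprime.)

37743

Combine the congruences pairwise.
gcd(1508, 188) = 4 and 4 | (143 − 43), so the pair is consistent; merging gives x ≡ 37743 (mod 70876), where 70876 = lcm(1508, 188).
The solution is unique modulo lcm(1508, 188) = 70876.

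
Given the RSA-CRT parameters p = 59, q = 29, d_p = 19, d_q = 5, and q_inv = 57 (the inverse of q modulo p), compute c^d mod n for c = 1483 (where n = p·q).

m₁ = c^(d_p) mod p: c ≡ 8 (mod 59), and 8^19 mod 59 = 30.
m₂ = c^(d_q) mod q: c ≡ 4 (mod 29), and 4^5 mod 29 = 9.
h = q_inv·(m₁ − m₂) mod p = 57·(30 − 9) mod 59 = 17.
m = m₂ + h·q = 9 + 17·29 = 502.

502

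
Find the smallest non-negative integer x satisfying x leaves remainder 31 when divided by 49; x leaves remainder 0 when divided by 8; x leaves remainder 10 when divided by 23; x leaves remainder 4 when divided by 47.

279184

From x ≡ 31 (mod 49) write x = 31 + 49t. Substituting into x ≡ 0 (mod 8) gives 49t ≡ 1 (mod 8), and since 1⁻¹ ≡ 1 (mod 8), t ≡ 1. Hence x ≡ 31 + 49·1 = 80 (mod 392).
From x ≡ 80 (mod 392) write x = 80 + 392t. Substituting into x ≡ 10 (mod 23) gives 392t ≡ 22 (mod 23), and since 1⁻¹ ≡ 1 (mod 23), t ≡ 22. Hence x ≡ 80 + 392·22 = 8704 (mod 9016).
From x ≡ 8704 (mod 9016) write x = 8704 + 9016t. Substituting into x ≡ 4 (mod 47) gives 9016t ≡ 42 (mod 47), and since 39⁻¹ ≡ 41 (mod 47), t ≡ 30. Hence x ≡ 8704 + 9016·30 = 279184 (mod 423752).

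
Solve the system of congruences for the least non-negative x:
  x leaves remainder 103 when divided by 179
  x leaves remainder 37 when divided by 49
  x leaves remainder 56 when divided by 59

Combine the congruences pairwise.
From x ≡ 103 (mod 179) write x = 103 + 179t. Substituting into x ≡ 37 (mod 49) gives 179t ≡ 32 (mod 49), and since 32⁻¹ ≡ 23 (mod 49), t ≡ 1. Hence x ≡ 103 + 179·1 = 282 (mod 8771).
From x ≡ 282 (mod 8771) write x = 282 + 8771t. Substituting into x ≡ 56 (mod 59) gives 8771t ≡ 10 (mod 59), and since 39⁻¹ ≡ 56 (mod 59), t ≡ 29. Hence x ≡ 282 + 8771·29 = 254641 (mod 517489).

254641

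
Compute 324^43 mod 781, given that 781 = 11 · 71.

576

Mod 11: 324 ≡ 5; by Fermat, exponent reduces to 43 mod 10 = 3; 5^3 ≡ 4 (mod 11).
Mod 71: 324 ≡ 40; 40^43 ≡ 8 (mod 71).
Combine by CRT: x ≡ 4 (mod 11), x ≡ 8 (mod 71) ⇒ x ≡ 576 (mod 781).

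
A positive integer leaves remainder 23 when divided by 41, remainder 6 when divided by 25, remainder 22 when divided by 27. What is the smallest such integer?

Combine the congruences pairwise.
From m ≡ 23 (mod 41) write m = 23 + 41t. Substituting into m ≡ 6 (mod 25) gives 41t ≡ 8 (mod 25), and since 16⁻¹ ≡ 11 (mod 25), t ≡ 13. Hence m ≡ 23 + 41·13 = 556 (mod 1025).
From m ≡ 556 (mod 1025) write m = 556 + 1025t. Substituting into m ≡ 22 (mod 27) gives 1025t ≡ 6 (mod 27), and since 26⁻¹ ≡ 26 (mod 27), t ≡ 21. Hence m ≡ 556 + 1025·21 = 22081 (mod 27675).

22081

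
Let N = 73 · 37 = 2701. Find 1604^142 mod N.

1880

Mod 73: 1604 ≡ 71; by Fermat, exponent reduces to 142 mod 72 = 70; 71^70 ≡ 55 (mod 73).
Mod 37: 1604 ≡ 13; by Fermat, exponent reduces to 142 mod 36 = 34; 13^34 ≡ 30 (mod 37).
Combine by CRT: x ≡ 55 (mod 73), x ≡ 30 (mod 37) ⇒ x ≡ 1880 (mod 2701).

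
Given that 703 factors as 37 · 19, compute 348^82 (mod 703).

576

Mod 37: 348 ≡ 15; by Fermat, exponent reduces to 82 mod 36 = 10; 15^10 ≡ 21 (mod 37).
Mod 19: 348 ≡ 6; by Fermat, exponent reduces to 82 mod 18 = 10; 6^10 ≡ 6 (mod 19).
Combine by CRT: x ≡ 21 (mod 37), x ≡ 6 (mod 19) ⇒ x ≡ 576 (mod 703).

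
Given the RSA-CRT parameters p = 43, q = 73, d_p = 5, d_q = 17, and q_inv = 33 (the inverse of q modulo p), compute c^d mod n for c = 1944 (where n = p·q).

m₁ = c^(d_p) mod p: c ≡ 9 (mod 43), and 9^5 mod 43 = 10.
m₂ = c^(d_q) mod q: c ≡ 46 (mod 73), and 46^17 mod 73 = 46.
h = q_inv·(m₁ − m₂) mod p = 33·(10 − 46) mod 43 = 16.
m = m₂ + h·q = 46 + 16·73 = 1214.

1214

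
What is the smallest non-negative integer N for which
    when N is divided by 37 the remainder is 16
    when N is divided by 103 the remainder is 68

2643

From N ≡ 16 (mod 37) write N = 16 + 37t. Substituting into N ≡ 68 (mod 103) gives 37t ≡ 52 (mod 103), and since 37⁻¹ ≡ 39 (mod 103), t ≡ 71. Hence N ≡ 16 + 37·71 = 2643 (mod 3811).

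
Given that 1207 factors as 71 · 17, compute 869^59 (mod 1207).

Mod 71: 869 ≡ 17; 17^59 ≡ 46 (mod 71).
Mod 17: 869 ≡ 2; by Fermat, exponent reduces to 59 mod 16 = 11; 2^11 ≡ 8 (mod 17).
Combine by CRT: x ≡ 46 (mod 71), x ≡ 8 (mod 17) ⇒ x ≡ 756 (mod 1207).

756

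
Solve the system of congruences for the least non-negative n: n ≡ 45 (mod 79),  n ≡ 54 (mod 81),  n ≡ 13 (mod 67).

Combine the congruences pairwise.
From n ≡ 45 (mod 79) write n = 45 + 79t. Substituting into n ≡ 54 (mod 81) gives 79t ≡ 9 (mod 81), and since 79⁻¹ ≡ 40 (mod 81), t ≡ 36. Hence n ≡ 45 + 79·36 = 2889 (mod 6399).
From n ≡ 2889 (mod 6399) write n = 2889 + 6399t. Substituting into n ≡ 13 (mod 67) gives 6399t ≡ 5 (mod 67), and since 34⁻¹ ≡ 2 (mod 67), t ≡ 10. Hence n ≡ 2889 + 6399·10 = 66879 (mod 428733).

66879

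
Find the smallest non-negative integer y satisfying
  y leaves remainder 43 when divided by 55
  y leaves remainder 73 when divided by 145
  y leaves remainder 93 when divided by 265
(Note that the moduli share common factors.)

21823

gcd(55, 145) = 5 and 5 | (73 − 43), so the pair is consistent; merging gives y ≡ 1088 (mod 1595), where 1595 = lcm(55, 145).
gcd(1595, 265) = 5 and 5 | (93 − 1088), so the pair is consistent; merging gives y ≡ 21823 (mod 84535), where 84535 = lcm(1595, 265).
The solution is unique modulo lcm(55, 145, 265) = 84535.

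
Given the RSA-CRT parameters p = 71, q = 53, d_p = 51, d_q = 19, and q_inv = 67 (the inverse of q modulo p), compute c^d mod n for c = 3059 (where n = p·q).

1884

m₁ = c^(d_p) mod p: c ≡ 6 (mod 71), and 6^51 mod 71 = 38.
m₂ = c^(d_q) mod q: c ≡ 38 (mod 53), and 38^19 mod 53 = 29.
h = q_inv·(m₁ − m₂) mod p = 67·(38 − 29) mod 71 = 35.
m = m₂ + h·q = 29 + 35·53 = 1884.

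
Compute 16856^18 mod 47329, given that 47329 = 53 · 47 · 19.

Mod 53: 16856 ≡ 2; 2^18 ≡ 6 (mod 53).
Mod 47: 16856 ≡ 30; 30^18 ≡ 18 (mod 47).
Mod 19: 16856 ≡ 3; since 18 | 18, by Fermat 3^18 ≡ 1 (mod 19).
Combine by CRT: x ≡ 6 (mod 53), x ≡ 18 (mod 47), x ≡ 1 (mod 19) ⇒ x ≡ 27513 (mod 47329).

27513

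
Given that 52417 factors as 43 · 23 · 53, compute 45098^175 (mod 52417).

Mod 43: 45098 ≡ 34; by Fermat, exponent reduces to 175 mod 42 = 7; 34^7 ≡ 7 (mod 43).
Mod 23: 45098 ≡ 18; by Fermat, exponent reduces to 175 mod 22 = 21; 18^21 ≡ 9 (mod 23).
Mod 53: 45098 ≡ 48; by Fermat, exponent reduces to 175 mod 52 = 19; 48^19 ≡ 18 (mod 53).
Combine by CRT: x ≡ 7 (mod 43), x ≡ 9 (mod 23), x ≡ 18 (mod 53) ⇒ x ≡ 22066 (mod 52417).

22066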